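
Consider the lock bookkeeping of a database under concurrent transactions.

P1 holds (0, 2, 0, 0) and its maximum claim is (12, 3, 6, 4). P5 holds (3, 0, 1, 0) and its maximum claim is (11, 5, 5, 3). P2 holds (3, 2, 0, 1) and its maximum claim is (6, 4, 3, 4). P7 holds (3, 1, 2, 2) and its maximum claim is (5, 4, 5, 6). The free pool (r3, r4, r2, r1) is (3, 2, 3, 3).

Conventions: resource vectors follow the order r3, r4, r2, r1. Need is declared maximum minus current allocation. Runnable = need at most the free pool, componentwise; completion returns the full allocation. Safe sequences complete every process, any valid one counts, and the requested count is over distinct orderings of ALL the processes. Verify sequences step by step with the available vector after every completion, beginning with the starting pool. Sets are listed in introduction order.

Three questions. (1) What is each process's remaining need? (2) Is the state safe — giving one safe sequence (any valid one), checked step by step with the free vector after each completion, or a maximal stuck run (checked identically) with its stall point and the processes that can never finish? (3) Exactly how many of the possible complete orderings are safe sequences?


(1) Remaining need (order r3, r4, r2, r1):
  P1: (12, 1, 6, 4)
  P5: (8, 5, 4, 3)
  P2: (3, 2, 3, 3)
  P7: (2, 3, 3, 4)
(2) The state is SAFE; one workable sequence: P2, P7, P5, P1.
Key observation: at P2 the run first touches a limit — (3, 2, 3, 3) against (3, 2, 3, 3), exact on a resource it actually requests.
Walking it through:
  pool = (3, 2, 3, 3)
  run P2 (needs (3, 2, 3, 3), free (3, 2, 3, 3)); after release of (3, 2, 0, 1) the pool is (6, 4, 3, 4)
  run P7 (needs (2, 3, 3, 4), free (6, 4, 3, 4)); after release of (3, 1, 2, 2) the pool is (9, 5, 5, 6)
  run P5 (needs (8, 5, 4, 3), free (9, 5, 5, 6)); after release of (3, 0, 1, 0) the pool is (12, 5, 6, 6)
  run P1 (needs (12, 1, 6, 4), free (12, 5, 6, 6)); after release of (0, 2, 0, 0) the pool is (12, 7, 6, 6)
(3) Exactly 1 of the possible complete orderings is a safe sequence.


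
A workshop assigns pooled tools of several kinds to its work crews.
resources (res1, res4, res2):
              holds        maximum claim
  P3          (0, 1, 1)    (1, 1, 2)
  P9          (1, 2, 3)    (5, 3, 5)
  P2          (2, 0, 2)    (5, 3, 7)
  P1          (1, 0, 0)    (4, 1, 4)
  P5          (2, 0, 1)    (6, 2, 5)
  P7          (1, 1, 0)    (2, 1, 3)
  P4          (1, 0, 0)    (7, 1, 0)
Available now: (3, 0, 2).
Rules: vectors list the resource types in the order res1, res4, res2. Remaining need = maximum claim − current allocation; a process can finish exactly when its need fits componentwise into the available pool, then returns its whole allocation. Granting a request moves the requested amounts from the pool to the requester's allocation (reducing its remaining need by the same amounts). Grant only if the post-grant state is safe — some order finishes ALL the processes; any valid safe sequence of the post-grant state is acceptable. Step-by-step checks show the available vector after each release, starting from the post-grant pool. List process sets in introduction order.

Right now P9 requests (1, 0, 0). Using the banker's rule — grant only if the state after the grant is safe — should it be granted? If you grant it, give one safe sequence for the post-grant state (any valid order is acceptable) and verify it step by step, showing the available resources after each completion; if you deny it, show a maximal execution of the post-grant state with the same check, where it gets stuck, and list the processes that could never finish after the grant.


GRANT: granting preserves safety; a valid post-grant sequence is P3, P7, P9, P1, P2, P5, P4.
Key observation: (2, 0, 2) free after granting still covers P3 first, and each release covers the next.
Check on the post-grant state, step by step:
  pool = (2, 0, 2)
  P3: need (1, 0, 1) fits (2, 0, 2); releases (0, 1, 1), pool now (2, 1, 3)
  P7: need (1, 0, 3) fits (2, 1, 3); releases (1, 1, 0), pool now (3, 2, 3)
  P9: need (3, 1, 2) fits (3, 2, 3); releases (2, 2, 3), pool now (5, 4, 6)
  P1: need (3, 1, 4) fits (5, 4, 6); releases (1, 0, 0), pool now (6, 4, 6)
  P2: need (3, 3, 5) fits (6, 4, 6); releases (2, 0, 2), pool now (8, 4, 8)
  P5: need (4, 2, 4) fits (8, 4, 8); releases (2, 0, 1), pool now (10, 4, 9)
  P4: need (6, 1, 0) fits (10, 4, 9); releases (1, 0, 0), pool now (11, 4, 9)


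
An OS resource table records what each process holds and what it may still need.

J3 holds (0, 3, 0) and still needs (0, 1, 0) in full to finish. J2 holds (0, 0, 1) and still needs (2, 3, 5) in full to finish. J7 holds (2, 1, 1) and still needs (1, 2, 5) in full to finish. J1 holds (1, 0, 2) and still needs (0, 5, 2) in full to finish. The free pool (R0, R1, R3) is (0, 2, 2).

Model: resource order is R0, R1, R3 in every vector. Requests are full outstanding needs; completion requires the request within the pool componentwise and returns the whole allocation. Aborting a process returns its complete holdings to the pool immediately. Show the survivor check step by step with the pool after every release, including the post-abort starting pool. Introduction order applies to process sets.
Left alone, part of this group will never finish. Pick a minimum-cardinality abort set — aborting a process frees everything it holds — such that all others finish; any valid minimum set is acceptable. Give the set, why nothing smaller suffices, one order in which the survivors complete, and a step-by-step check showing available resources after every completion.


Abort J2.
Key observation: before aborting J2, J7 was permanently blocked — no order could ever run it; afterwards it completes at step 3.
No smaller set exists: with zero aborts the deadlock remains.
One survivor order: J3, J1, J7. Walking it through (post-abort pool first):
  pool = (0, 2, 3)
  J3: need (0, 1, 0) fits (0, 2, 3); releases (0, 3, 0), pool now (0, 5, 3)
  J1: need (0, 5, 2) fits (0, 5, 3); releases (1, 0, 2), pool now (1, 5, 5)
  J7: need (1, 2, 5) fits (1, 5, 5); releases (2, 1, 1), pool now (3, 6, 6)


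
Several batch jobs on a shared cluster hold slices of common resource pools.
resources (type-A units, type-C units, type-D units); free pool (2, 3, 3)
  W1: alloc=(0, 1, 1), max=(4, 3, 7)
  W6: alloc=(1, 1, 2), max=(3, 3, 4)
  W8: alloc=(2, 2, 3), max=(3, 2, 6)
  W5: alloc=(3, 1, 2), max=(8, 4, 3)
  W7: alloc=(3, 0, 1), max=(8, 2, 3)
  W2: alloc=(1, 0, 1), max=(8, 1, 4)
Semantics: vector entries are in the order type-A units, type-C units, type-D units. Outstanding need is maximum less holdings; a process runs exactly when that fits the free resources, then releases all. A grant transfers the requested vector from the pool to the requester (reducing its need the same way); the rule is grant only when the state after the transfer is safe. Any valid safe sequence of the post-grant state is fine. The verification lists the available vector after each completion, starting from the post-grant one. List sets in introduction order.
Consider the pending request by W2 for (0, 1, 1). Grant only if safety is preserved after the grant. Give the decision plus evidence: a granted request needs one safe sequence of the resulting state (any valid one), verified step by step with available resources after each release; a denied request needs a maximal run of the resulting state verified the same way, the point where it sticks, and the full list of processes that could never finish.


GRANT. The post-grant state is safe; one safe sequence: W6, W8, W7, W2, W1, W5.
Key observation: the transfer keeps a workable pool ((2, 2, 2)); W6 starts the safe sequence.
Step-by-step check of the post-grant state:
  pool = (2, 2, 2)
  W6 needs (2, 2, 2) <= (2, 2, 2) -> finishes; pool += (1, 1, 2) = (3, 3, 4)
  W8 needs (1, 0, 3) <= (3, 3, 4) -> finishes; pool += (2, 2, 3) = (5, 5, 7)
  W7 needs (5, 2, 2) <= (5, 5, 7) -> finishes; pool += (3, 0, 1) = (8, 5, 8)
  W2 needs (7, 0, 2) <= (8, 5, 8) -> finishes; pool += (1, 1, 2) = (9, 6, 10)
  W1 needs (4, 2, 6) <= (9, 6, 10) -> finishes; pool += (0, 1, 1) = (9, 7, 11)
  W5 needs (5, 3, 1) <= (9, 7, 11) -> finishes; pool += (3, 1, 2) = (12, 8, 13)


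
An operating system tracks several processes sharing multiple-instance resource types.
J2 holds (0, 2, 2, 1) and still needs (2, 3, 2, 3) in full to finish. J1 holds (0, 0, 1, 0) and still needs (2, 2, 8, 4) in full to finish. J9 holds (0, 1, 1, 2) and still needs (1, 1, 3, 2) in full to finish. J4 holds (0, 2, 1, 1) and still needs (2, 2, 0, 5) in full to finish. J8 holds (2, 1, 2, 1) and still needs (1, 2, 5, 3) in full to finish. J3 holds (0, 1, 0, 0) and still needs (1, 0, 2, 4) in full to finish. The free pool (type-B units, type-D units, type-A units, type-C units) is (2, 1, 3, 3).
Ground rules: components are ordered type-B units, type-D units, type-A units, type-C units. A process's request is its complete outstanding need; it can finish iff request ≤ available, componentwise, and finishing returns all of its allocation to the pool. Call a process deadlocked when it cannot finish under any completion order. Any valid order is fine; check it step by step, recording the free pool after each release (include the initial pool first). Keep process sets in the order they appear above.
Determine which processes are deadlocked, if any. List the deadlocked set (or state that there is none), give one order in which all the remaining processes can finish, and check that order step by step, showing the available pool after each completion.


No process is deadlocked.
Key observation: J9 fits the free pool immediately, and its release cascades until everyone finishes.
A valid finishing order for the others: J9, J3, J2, J4, J8, J1. Check, step by step:
  pool = (2, 1, 3, 3)
  run J9 (needs (1, 1, 3, 2), free (2, 1, 3, 3)); after release of (0, 1, 1, 2) the pool is (2, 2, 4, 5)
  run J3 (needs (1, 0, 2, 4), free (2, 2, 4, 5)); after release of (0, 1, 0, 0) the pool is (2, 3, 4, 5)
  run J2 (needs (2, 3, 2, 3), free (2, 3, 4, 5)); after release of (0, 2, 2, 1) the pool is (2, 5, 6, 6)
  run J4 (needs (2, 2, 0, 5), free (2, 5, 6, 6)); after release of (0, 2, 1, 1) the pool is (2, 7, 7, 7)
  run J8 (needs (1, 2, 5, 3), free (2, 7, 7, 7)); after release of (2, 1, 2, 1) the pool is (4, 8, 9, 8)
  run J1 (needs (2, 2, 8, 4), free (4, 8, 9, 8)); after release of (0, 0, 1, 0) the pool is (4, 8, 10, 8)


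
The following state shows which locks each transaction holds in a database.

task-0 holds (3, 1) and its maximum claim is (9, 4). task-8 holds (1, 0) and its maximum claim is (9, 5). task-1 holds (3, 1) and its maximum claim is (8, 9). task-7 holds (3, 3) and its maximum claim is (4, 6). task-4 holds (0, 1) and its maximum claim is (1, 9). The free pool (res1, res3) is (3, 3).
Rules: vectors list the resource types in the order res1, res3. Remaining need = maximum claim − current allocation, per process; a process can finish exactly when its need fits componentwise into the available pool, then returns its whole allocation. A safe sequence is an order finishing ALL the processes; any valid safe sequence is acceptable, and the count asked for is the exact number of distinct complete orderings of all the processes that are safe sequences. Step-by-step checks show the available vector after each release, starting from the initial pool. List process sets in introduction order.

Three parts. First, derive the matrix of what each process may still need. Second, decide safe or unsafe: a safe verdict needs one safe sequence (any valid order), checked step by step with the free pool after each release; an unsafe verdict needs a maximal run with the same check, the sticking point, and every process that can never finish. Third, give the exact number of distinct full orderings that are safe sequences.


(1) Outstanding need per process (order res1, res3):
  task-0: (6, 3)
  task-8: (8, 5)
  task-1: (5, 8)
  task-7: (1, 3)
  task-4: (1, 8)
(2) The state is UNSAFE.
Key observation: after task-7, task-0, task-8 complete, (10, 7) is the best the pool ever gets, yet each leftover process wants more res3.
The run task-7, task-0, task-8 cannot be extended any further. Walking it through:
  pool = (3, 3)
  task-7: need (1, 3) fits (3, 3); releases (3, 3), pool now (6, 6)
  task-0: need (6, 3) fits (6, 6); releases (3, 1), pool now (9, 7)
  task-8: need (8, 5) fits (9, 7); releases (1, 0), pool now (10, 7)
  task-1 still needs (5, 8) but only (10, 7) is free — short on res3
  task-4 still needs (1, 8) but only (10, 7) is free — short on res3
Permanently blocked: task-1 and task-4.
(3) Exactly 0 of the possible complete orderings are safe sequences.


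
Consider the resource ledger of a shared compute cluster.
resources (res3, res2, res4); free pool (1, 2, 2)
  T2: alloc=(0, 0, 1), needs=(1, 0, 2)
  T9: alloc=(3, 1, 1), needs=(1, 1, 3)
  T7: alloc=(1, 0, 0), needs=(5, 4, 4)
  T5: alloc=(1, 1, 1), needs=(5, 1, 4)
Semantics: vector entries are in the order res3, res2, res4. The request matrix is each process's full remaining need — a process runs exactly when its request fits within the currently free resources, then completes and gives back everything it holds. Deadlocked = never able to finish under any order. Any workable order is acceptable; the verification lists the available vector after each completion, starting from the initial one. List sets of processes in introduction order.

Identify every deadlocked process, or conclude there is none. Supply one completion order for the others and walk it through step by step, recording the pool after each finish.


Deadlocked set: T7 and T5.
Key observation: res3 is the bottleneck — with T2, T9 done the pool holds (4, 3, 4), short of every remaining need.
One completion order for the rest: T2, T9. Verifying each step:
  pool = (1, 2, 2)
  T2: need (1, 0, 2) fits (1, 2, 2); releases (0, 0, 1), pool now (1, 2, 3)
  T9: need (1, 1, 3) fits (1, 2, 3); releases (3, 1, 1), pool now (4, 3, 4)
None of the blocked processes ever fits:
  T7 still needs (5, 4, 4) but only (4, 3, 4) is free — short on res3 and res2
  T5 still needs (5, 1, 4) but only (4, 3, 4) is free — short on res3


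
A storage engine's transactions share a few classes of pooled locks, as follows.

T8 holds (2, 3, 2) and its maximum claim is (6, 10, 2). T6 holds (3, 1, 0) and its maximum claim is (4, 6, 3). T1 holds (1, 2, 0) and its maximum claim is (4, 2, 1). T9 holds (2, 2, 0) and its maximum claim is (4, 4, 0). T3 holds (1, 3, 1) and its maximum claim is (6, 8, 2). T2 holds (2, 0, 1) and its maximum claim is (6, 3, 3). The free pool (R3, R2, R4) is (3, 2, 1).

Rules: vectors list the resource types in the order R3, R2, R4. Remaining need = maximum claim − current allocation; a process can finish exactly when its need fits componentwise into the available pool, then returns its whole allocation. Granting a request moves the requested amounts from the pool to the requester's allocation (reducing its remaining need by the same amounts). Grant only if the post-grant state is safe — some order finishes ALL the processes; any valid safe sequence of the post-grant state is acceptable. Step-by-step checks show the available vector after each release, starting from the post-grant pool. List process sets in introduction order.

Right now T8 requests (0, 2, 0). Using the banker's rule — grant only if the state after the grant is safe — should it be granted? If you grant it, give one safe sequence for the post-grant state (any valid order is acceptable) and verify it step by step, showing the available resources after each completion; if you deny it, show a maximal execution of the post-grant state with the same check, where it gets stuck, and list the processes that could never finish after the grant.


DENY — the pretend-granted state is unsafe.
Key observation: after T1, T9 the pool peaks at (6, 4, 1), and each blocked process is short somewhere: T8 on R2; T6 on R2, R4; T3 on R2; T2 on R4.
Pretend the grant happened; the run T1, T9 goes as far as possible. Step-by-step check:
  pool = (3, 0, 1)
  T1: need (3, 0, 1) fits (3, 0, 1); releases (1, 2, 0), pool now (4, 2, 1)
  T9: need (2, 2, 0) fits (4, 2, 1); releases (2, 2, 0), pool now (6, 4, 1)
  T8 cannot run: need (4, 5, 0) vs free (6, 4, 1) (insufficient R2)
  T6 cannot run: need (1, 5, 3) vs free (6, 4, 1) (insufficient R2 and R4)
  T3 cannot run: need (5, 5, 1) vs free (6, 4, 1) (insufficient R2)
  T2 cannot run: need (4, 3, 2) vs free (6, 4, 1) (insufficient R4)
Processes that could never finish after the grant: T8, T6, T3 and T2.


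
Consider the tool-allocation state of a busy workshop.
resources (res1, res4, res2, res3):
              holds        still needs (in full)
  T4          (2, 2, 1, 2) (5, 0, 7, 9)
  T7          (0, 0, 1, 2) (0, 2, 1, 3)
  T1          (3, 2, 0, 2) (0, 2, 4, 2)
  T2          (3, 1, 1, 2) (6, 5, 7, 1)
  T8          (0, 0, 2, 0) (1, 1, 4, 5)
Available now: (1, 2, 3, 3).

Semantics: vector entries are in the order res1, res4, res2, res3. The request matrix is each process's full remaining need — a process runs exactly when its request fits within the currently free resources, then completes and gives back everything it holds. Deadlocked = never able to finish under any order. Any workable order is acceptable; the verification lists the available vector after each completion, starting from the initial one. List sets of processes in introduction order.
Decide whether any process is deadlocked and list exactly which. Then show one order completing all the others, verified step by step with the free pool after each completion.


The deadlocked set is T4 and T2.
Key observation: even finishing T7, T8, T1 leaves just (4, 4, 6, 7) free — too little res1 for any of the remaining processes.
A valid finishing order for the others: T7, T8, T1. Check, step by step:
  pool = (1, 2, 3, 3)
  run T7 (needs (0, 2, 1, 3), free (1, 2, 3, 3)); after release of (0, 0, 1, 2) the pool is (1, 2, 4, 5)
  run T8 (needs (1, 1, 4, 5), free (1, 2, 4, 5)); after release of (0, 0, 2, 0) the pool is (1, 2, 6, 5)
  run T1 (needs (0, 2, 4, 2), free (1, 2, 6, 5)); after release of (3, 2, 0, 2) the pool is (4, 4, 6, 7)
The blocked processes can never fit:
  T4 cannot run: need (5, 0, 7, 9) vs free (4, 4, 6, 7) (insufficient res1, res2 and res3)
  T2 cannot run: need (6, 5, 7, 1) vs free (4, 4, 6, 7) (insufficient res1, res4 and res2)


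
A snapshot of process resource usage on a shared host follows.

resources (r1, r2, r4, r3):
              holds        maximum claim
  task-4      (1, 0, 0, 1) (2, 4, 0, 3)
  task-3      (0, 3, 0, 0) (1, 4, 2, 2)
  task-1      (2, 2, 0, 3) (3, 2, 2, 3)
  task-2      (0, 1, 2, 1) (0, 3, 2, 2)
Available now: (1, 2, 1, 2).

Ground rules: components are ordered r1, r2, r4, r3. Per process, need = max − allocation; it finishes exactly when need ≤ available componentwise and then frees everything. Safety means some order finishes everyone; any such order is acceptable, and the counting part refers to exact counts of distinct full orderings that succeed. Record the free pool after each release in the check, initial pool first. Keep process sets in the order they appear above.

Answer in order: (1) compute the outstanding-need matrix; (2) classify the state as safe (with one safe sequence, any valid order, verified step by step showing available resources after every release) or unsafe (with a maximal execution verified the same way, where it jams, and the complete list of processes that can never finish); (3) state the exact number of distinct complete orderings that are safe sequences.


(1) Outstanding need per process (order r1, r2, r4, r3):
  task-4: (1, 4, 0, 2)
  task-3: (1, 1, 2, 2)
  task-1: (1, 0, 2, 0)
  task-2: (0, 2, 0, 1)
(2) SAFE, for example via the order task-2, task-3, task-1, task-4.
Key observation: the first exact fit in this order is task-2 — it needs (0, 2, 0, 1) with (1, 2, 1, 2) free, meeting a requested resource to the last unit.
Step-by-step check:
  pool = (1, 2, 1, 2)
  task-2 needs (0, 2, 0, 1) <= (1, 2, 1, 2) -> finishes; pool += (0, 1, 2, 1) = (1, 3, 3, 3)
  task-3 needs (1, 1, 2, 2) <= (1, 3, 3, 3) -> finishes; pool += (0, 3, 0, 0) = (1, 6, 3, 3)
  task-1 needs (1, 0, 2, 0) <= (1, 6, 3, 3) -> finishes; pool += (2, 2, 0, 3) = (3, 8, 3, 6)
  task-4 needs (1, 4, 0, 2) <= (3, 8, 3, 6) -> finishes; pool += (1, 0, 0, 1) = (4, 8, 3, 7)
(3) Precisely 4 of the possible complete orderings are safe sequences.


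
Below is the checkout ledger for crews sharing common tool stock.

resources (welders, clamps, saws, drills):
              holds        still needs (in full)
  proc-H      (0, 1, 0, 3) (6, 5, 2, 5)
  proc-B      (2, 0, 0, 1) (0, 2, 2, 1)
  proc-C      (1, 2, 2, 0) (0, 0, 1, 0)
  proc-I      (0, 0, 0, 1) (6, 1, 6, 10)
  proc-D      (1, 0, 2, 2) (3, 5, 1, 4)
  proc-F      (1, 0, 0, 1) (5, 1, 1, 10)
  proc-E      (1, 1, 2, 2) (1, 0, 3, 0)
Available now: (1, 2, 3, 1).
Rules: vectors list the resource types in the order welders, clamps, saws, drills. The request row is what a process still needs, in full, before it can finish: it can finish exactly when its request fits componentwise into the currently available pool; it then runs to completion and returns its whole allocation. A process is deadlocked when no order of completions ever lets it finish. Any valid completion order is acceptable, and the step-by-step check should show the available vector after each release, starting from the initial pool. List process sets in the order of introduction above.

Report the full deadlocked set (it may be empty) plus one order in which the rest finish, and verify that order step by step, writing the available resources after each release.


The deadlocked set is proc-I and proc-F.
Key observation: no order helps: past proc-C, proc-B, proc-E, proc-D, proc-H, the free pool tops out at (6, 6, 9, 9), below what each blocked process needs in drills.
The rest can finish in the order proc-C, proc-B, proc-E, proc-D, proc-H. Walking it through:
  pool = (1, 2, 3, 1)
  run proc-C (needs (0, 0, 1, 0), free (1, 2, 3, 1)); after release of (1, 2, 2, 0) the pool is (2, 4, 5, 1)
  run proc-B (needs (0, 2, 2, 1), free (2, 4, 5, 1)); after release of (2, 0, 0, 1) the pool is (4, 4, 5, 2)
  run proc-E (needs (1, 0, 3, 0), free (4, 4, 5, 2)); after release of (1, 1, 2, 2) the pool is (5, 5, 7, 4)
  run proc-D (needs (3, 5, 1, 4), free (5, 5, 7, 4)); after release of (1, 0, 2, 2) the pool is (6, 5, 9, 6)
  run proc-H (needs (6, 5, 2, 5), free (6, 5, 9, 6)); after release of (0, 1, 0, 3) the pool is (6, 6, 9, 9)
The stuck group stays short no matter what:
  proc-I cannot run: need (6, 1, 6, 10) vs free (6, 6, 9, 9) (insufficient drills)
  proc-F cannot run: need (5, 1, 1, 10) vs free (6, 6, 9, 9) (insufficient drills)


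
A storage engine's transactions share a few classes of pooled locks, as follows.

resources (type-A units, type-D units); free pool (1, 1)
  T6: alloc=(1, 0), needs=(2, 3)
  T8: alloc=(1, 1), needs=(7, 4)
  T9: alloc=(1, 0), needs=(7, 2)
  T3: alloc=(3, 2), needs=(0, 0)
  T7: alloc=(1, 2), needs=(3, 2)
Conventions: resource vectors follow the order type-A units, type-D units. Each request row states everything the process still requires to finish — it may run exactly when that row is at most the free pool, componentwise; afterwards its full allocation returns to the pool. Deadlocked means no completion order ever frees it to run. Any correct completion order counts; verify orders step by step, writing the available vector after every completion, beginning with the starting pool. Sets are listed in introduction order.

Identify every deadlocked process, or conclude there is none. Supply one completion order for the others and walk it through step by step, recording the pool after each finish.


Deadlocked set: T8 and T9.
Key observation: type-A units is the bottleneck — with T3, T6, T7 done the pool holds (6, 5), short of every remaining need.
The rest can finish in the order T3, T6, T7. Check, step by step:
  pool = (1, 1)
  T3: need (0, 0) fits (1, 1); releases (3, 2), pool now (4, 3)
  T6: need (2, 3) fits (4, 3); releases (1, 0), pool now (5, 3)
  T7: need (3, 2) fits (5, 3); releases (1, 2), pool now (6, 5)
The blocked processes can never fit:
  T8 cannot run: need (7, 4) vs free (6, 5) (insufficient type-A units)
  T9 cannot run: need (7, 2) vs free (6, 5) (insufficient type-A units)


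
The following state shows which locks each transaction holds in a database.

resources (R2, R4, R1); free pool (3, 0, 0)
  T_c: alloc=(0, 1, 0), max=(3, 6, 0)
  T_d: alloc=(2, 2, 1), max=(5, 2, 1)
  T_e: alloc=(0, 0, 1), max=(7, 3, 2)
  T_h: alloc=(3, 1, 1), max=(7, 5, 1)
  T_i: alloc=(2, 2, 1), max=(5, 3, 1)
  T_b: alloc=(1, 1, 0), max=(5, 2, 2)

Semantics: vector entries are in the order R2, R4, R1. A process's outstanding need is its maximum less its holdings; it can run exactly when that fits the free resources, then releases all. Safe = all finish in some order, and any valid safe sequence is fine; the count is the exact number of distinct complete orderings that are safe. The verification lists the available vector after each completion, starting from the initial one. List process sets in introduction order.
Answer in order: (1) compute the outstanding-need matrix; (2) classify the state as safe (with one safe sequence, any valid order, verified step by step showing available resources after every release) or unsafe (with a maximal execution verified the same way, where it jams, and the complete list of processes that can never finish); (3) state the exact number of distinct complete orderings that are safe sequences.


(1) Need matrix, components ordered R2, R4, R1:
  T_c: (3, 5, 0)
  T_d: (3, 0, 0)
  T_e: (7, 3, 1)
  T_h: (4, 4, 0)
  T_i: (3, 1, 0)
  T_b: (4, 1, 2)
(2) SAFE — a valid safe sequence is T_d, T_i, T_e, T_b, T_c, T_h.
Key observation: at T_d the run first touches a limit — (3, 0, 0) against (3, 0, 0), exact on a resource it actually requests.
Verifying each step:
  pool = (3, 0, 0)
  T_d: need (3, 0, 0) fits (3, 0, 0); releases (2, 2, 1), pool now (5, 2, 1)
  T_i: need (3, 1, 0) fits (5, 2, 1); releases (2, 2, 1), pool now (7, 4, 2)
  T_e: need (7, 3, 1) fits (7, 4, 2); releases (0, 0, 1), pool now (7, 4, 3)
  T_b: need (4, 1, 2) fits (7, 4, 3); releases (1, 1, 0), pool now (8, 5, 3)
  T_c: need (3, 5, 0) fits (8, 5, 3); releases (0, 1, 0), pool now (8, 6, 3)
  T_h: need (4, 4, 0) fits (8, 6, 3); releases (3, 1, 1), pool now (11, 7, 4)
(3) The exact count: 16 of the possible complete orderings are safe sequences.


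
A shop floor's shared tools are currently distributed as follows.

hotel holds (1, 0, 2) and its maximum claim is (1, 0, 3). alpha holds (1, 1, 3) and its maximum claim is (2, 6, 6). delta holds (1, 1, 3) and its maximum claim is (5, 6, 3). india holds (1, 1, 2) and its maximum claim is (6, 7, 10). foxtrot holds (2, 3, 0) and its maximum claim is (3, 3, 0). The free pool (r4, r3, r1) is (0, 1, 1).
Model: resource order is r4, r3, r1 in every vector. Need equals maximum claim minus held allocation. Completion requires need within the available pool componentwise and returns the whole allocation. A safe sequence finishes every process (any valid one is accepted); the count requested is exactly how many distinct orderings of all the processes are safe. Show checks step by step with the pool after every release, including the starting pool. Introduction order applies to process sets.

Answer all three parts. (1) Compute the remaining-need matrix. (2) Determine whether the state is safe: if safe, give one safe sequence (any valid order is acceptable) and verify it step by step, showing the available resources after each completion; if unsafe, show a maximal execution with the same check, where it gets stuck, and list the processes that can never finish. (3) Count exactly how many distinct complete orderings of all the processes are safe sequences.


(1) Need matrix, components ordered r4, r3, r1:
  hotel: (0, 0, 1)
  alpha: (1, 5, 3)
  delta: (4, 5, 0)
  india: (5, 6, 8)
  foxtrot: (1, 0, 0)
(2) UNSAFE — no complete ordering exists.
Key observation: even finishing hotel, foxtrot leaves just (3, 4, 3) free — too little r3 for any of the remaining processes.
Going as far as possible: hotel, foxtrot; after that, nothing fits. Verifying each step:
  pool = (0, 1, 1)
  hotel needs (0, 0, 1) <= (0, 1, 1) -> finishes; pool += (1, 0, 2) = (1, 1, 3)
  foxtrot needs (1, 0, 0) <= (1, 1, 3) -> finishes; pool += (2, 3, 0) = (3, 4, 3)
  blocked: alpha wants (1, 5, 3), pool (3, 4, 3) — not enough r3
  blocked: delta wants (4, 5, 0), pool (3, 4, 3) — not enough r4 and r3
  blocked: india wants (5, 6, 8), pool (3, 4, 3) — not enough r4, r3 and r1
Permanently blocked: alpha, delta and india.
(3) Precisely 0 of the possible complete orderings are safe sequences.


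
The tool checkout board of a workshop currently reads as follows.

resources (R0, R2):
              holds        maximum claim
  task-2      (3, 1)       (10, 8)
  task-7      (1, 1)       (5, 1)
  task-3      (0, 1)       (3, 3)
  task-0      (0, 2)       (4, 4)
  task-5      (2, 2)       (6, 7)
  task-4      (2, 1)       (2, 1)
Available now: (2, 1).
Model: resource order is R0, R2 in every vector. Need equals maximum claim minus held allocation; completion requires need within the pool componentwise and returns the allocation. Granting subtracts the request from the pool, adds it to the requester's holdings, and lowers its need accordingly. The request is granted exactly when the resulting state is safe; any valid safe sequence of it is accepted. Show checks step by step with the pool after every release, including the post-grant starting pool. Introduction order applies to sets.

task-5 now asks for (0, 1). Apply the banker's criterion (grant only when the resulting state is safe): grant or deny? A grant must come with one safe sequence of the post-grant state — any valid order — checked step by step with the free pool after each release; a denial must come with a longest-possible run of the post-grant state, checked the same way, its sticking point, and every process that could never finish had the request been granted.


GRANT: granting preserves safety; a valid post-grant sequence is task-4, task-7, task-0, task-5, task-2, task-3.
Key observation: even at the reduced pool (2, 0), task-4 fits immediately, so safety survives the grant.
Step-by-step check of the post-grant state:
  pool = (2, 0)
  run task-4 (needs (0, 0), free (2, 0)); after release of (2, 1) the pool is (4, 1)
  run task-7 (needs (4, 0), free (4, 1)); after release of (1, 1) the pool is (5, 2)
  run task-0 (needs (4, 2), free (5, 2)); after release of (0, 2) the pool is (5, 4)
  run task-5 (needs (4, 4), free (5, 4)); after release of (2, 3) the pool is (7, 7)
  run task-2 (needs (7, 7), free (7, 7)); after release of (3, 1) the pool is (10, 8)
  run task-3 (needs (3, 2), free (10, 8)); after release of (0, 1) the pool is (10, 9)


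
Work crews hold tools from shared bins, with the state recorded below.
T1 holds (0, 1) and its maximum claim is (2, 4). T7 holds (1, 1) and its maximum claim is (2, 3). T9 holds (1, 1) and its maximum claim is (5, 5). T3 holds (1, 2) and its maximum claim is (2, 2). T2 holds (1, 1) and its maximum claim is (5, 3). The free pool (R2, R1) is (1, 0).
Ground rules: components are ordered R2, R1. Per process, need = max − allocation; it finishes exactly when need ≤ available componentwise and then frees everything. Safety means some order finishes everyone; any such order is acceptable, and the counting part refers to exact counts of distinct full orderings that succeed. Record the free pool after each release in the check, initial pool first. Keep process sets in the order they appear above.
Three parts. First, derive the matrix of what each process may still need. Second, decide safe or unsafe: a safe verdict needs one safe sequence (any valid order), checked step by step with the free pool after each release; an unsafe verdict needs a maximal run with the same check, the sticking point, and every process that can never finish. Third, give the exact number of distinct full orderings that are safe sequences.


(1) Remaining need (order R2, R1):
  T1: (2, 3)
  T7: (1, 2)
  T9: (4, 4)
  T3: (1, 0)
  T2: (4, 2)
(2) UNSAFE — no complete ordering exists.
Key observation: after T3, T7, T1 complete, (3, 4) is the best the pool ever gets, yet each leftover process wants more R2.
Going as far as possible: T3, T7, T1; after that, nothing fits. Verifying each step:
  pool = (1, 0)
  T3: need (1, 0) fits (1, 0); releases (1, 2), pool now (2, 2)
  T7: need (1, 2) fits (2, 2); releases (1, 1), pool now (3, 3)
  T1: need (2, 3) fits (3, 3); releases (0, 1), pool now (3, 4)
  T9 cannot run: need (4, 4) vs free (3, 4) (insufficient R2)
  T2 cannot run: need (4, 2) vs free (3, 4) (insufficient R2)
Processes that can never finish: T9 and T2.
(3) Exactly 0 of the possible complete orderings are safe sequences.


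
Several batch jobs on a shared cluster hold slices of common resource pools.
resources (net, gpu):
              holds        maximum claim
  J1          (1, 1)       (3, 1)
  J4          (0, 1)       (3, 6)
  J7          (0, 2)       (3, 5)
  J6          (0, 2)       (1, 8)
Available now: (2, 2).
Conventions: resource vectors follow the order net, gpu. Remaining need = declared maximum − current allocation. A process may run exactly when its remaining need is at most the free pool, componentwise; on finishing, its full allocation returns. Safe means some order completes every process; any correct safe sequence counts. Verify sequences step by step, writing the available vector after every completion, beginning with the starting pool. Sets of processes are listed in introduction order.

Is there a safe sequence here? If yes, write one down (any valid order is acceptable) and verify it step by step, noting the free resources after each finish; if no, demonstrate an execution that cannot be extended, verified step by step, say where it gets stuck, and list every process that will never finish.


SAFE, for example via the order J1, J7, J4, J6.
Key observation: reading the order forward, J1 is the first process whose need (2, 0) meets the free pool (2, 2) exactly on a resource it requests.
Check, step by step:
  pool = (2, 2)
  run J1 (needs (2, 0), free (2, 2)); after release of (1, 1) the pool is (3, 3)
  run J7 (needs (3, 3), free (3, 3)); after release of (0, 2) the pool is (3, 5)
  run J4 (needs (3, 5), free (3, 5)); after release of (0, 1) the pool is (3, 6)
  run J6 (needs (1, 6), free (3, 6)); after release of (0, 2) the pool is (3, 8)


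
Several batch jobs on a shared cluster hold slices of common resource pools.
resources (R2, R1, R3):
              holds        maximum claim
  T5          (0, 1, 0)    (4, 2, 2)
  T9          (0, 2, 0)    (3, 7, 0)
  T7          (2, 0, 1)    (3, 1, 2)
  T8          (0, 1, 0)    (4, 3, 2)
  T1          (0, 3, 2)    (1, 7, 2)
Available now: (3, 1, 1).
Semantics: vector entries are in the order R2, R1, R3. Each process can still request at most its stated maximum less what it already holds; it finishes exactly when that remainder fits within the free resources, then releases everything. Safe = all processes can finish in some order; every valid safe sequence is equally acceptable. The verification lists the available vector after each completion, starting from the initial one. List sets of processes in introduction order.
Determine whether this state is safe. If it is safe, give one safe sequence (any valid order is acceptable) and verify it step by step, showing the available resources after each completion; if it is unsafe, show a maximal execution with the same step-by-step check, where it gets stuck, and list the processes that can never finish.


The state is UNSAFE.
Key observation: no order helps: past T7, T5, T8, the free pool tops out at (5, 3, 2), below what each blocked process needs in R1.
Going as far as possible: T7, T5, T8; after that, nothing fits. Step-by-step check:
  pool = (3, 1, 1)
  run T7 (needs (1, 1, 1), free (3, 1, 1)); after release of (2, 0, 1) the pool is (5, 1, 2)
  run T5 (needs (4, 1, 2), free (5, 1, 2)); after release of (0, 1, 0) the pool is (5, 2, 2)
  run T8 (needs (4, 2, 2), free (5, 2, 2)); after release of (0, 1, 0) the pool is (5, 3, 2)
  T9 still needs (3, 5, 0) but only (5, 3, 2) is free — short on R1
  T1 still needs (1, 4, 0) but only (5, 3, 2) is free — short on R1
Permanently blocked: T9 and T1.


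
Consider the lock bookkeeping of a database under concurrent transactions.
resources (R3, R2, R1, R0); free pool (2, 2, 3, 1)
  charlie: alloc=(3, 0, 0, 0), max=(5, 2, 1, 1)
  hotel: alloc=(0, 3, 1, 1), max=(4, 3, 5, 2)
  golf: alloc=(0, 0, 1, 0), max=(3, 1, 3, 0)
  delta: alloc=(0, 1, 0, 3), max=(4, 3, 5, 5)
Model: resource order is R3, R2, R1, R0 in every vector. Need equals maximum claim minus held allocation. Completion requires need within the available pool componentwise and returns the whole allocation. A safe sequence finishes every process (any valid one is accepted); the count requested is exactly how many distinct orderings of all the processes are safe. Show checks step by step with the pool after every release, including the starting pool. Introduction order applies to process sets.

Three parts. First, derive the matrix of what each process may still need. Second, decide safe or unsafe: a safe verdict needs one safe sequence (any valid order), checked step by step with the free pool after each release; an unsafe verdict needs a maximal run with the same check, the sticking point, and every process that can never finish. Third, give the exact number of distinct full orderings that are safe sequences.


(1) Outstanding need per process (order R3, R2, R1, R0):
  charlie: (2, 2, 1, 1)
  hotel: (4, 0, 4, 1)
  golf: (3, 1, 2, 0)
  delta: (4, 2, 5, 2)
(2) SAFE, for example via the order charlie, golf, hotel, delta.
Key observation: the order's first zero-slack moment is charlie ((2, 2, 1, 1) needed, (2, 2, 3, 1) free — a requested resource with nothing to spare).
Walking it through:
  pool = (2, 2, 3, 1)
  run charlie (needs (2, 2, 1, 1), free (2, 2, 3, 1)); after release of (3, 0, 0, 0) the pool is (5, 2, 3, 1)
  run golf (needs (3, 1, 2, 0), free (5, 2, 3, 1)); after release of (0, 0, 1, 0) the pool is (5, 2, 4, 1)
  run hotel (needs (4, 0, 4, 1), free (5, 2, 4, 1)); after release of (0, 3, 1, 1) the pool is (5, 5, 5, 2)
  run delta (needs (4, 2, 5, 2), free (5, 5, 5, 2)); after release of (0, 1, 0, 3) the pool is (5, 6, 5, 5)
(3) The exact count: 1 of the possible complete orderings is a safe sequence.


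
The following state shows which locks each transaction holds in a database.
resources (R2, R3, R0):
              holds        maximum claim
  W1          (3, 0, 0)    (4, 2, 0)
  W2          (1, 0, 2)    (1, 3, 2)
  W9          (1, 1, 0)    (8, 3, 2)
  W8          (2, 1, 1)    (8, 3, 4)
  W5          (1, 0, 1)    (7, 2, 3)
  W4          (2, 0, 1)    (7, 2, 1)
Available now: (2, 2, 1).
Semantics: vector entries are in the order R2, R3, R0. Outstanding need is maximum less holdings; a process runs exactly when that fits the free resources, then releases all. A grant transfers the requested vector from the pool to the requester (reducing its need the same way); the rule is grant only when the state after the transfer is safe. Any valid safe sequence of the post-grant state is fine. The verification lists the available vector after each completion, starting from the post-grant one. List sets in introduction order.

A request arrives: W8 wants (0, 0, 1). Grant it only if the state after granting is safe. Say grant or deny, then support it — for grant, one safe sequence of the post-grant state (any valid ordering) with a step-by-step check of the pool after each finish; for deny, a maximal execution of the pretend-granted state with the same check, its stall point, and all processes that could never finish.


DENY: after the grant no complete ordering would exist.
Key observation: after W1, W4 the pool peaks at (7, 2, 1), and each blocked process is short somewhere: W2 on R3; W9 on R0; W8 on R0; W5 on R0.
After a pretend grant, a maximal execution: W1, W4 — then nothing else fits. Verifying each step:
  pool = (2, 2, 0)
  run W1 (needs (1, 2, 0), free (2, 2, 0)); after release of (3, 0, 0) the pool is (5, 2, 0)
  run W4 (needs (5, 2, 0), free (5, 2, 0)); after release of (2, 0, 1) the pool is (7, 2, 1)
  W2 cannot run: need (0, 3, 0) vs free (7, 2, 1) (insufficient R3)
  W9 cannot run: need (7, 2, 2) vs free (7, 2, 1) (insufficient R0)
  W8 cannot run: need (6, 2, 2) vs free (7, 2, 1) (insufficient R0)
  W5 cannot run: need (6, 2, 2) vs free (7, 2, 1) (insufficient R0)
Post-grant, the permanently blocked set is W2, W9, W8 and W5.
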